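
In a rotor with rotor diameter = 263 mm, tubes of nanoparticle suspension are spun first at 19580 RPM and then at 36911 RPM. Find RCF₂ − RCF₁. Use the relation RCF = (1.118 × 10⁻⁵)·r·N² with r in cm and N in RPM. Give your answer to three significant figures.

r = 263 mm / 2 = 131.5 mm = 13.15 cm
RCF₁ = 1.118 × 10⁻⁵ × 13.15 × (19580)² = 1.118 × 10⁻⁵ × 13.15 × 383,376,400 ≈ 56,362.8 × g
RCF₂ = 1.118 × 10⁻⁵ × 13.15 × (36911)² = 1.118 × 10⁻⁵ × 13.15 × 1,362,421,921 ≈ 200,299.2 × g
Increase = 200,299.2 − 56,362.8 = 143,936.4

≈ 144000 × g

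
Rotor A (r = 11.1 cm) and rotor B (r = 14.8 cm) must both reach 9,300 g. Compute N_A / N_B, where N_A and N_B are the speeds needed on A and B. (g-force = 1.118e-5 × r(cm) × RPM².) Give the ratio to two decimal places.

At fixed RCF, N ∝ 1/√r, so N_A/N_B = √(r_B/r_A) = √(14.8/11.1) = √1.333333 = 1.1547.

1.15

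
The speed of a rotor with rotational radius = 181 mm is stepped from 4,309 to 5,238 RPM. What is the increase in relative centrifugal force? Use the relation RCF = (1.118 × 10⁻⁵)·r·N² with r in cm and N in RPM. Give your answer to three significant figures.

1790 x g

r = 181 mm = 18.1 cm
RCF₁ = 1.118 × 10⁻⁵ × 18.1 × (4309)² = 1.118 × 10⁻⁵ × 18.1 × 18,567,481 ≈ 3,757.3 × g
RCF₂ = 1.118 × 10⁻⁵ × 18.1 × (5238)² = 1.118 × 10⁻⁵ × 18.1 × 27,436,644 ≈ 5,552 × g
Increase = 5,552 − 3,757.3 = 1,794.7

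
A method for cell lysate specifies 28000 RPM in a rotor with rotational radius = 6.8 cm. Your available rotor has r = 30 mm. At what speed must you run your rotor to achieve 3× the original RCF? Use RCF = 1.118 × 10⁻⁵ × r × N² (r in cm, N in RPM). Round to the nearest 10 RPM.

73020 RPM

RCF = 1.118 × 10⁻⁵ × r × N²
RCF_original = 1.118 × 10⁻⁵ × 6.8 × (28000)² = 1.118 × 10⁻⁵ × 6.8 × 784,000,000 ≈ 59,602.8 × g
Target RCF = 3 × 59,602.8 ≈ 178,808.4 × g
Your rotor: r = 30 mm = 3.0 cm
178,808.4 = 1.118 × 10⁻⁵ × 3 × N²
N² = 178,808.4 / (3.354 × 10⁻⁵) = 5,331,198,569
N ≈ √5,331,198,569 ≈ 73,015.1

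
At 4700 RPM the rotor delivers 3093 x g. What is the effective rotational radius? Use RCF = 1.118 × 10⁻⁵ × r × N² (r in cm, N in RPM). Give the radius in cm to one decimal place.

r ≈ 12.5 cm

3093 = 1.118 × 10⁻⁵ × r × (4700)²
r = 3093 / (1.118 × 10⁻⁵ × 22,090,000) = 3093 / 246.9662 ≈ 12.524 cm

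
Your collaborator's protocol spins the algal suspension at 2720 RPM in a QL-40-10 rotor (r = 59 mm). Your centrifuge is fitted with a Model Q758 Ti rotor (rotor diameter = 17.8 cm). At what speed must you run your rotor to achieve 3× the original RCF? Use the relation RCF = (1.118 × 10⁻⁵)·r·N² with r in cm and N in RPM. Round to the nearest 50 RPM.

3850 RPM

Original rotor: r = 59 mm = 5.9 cm
RCF_original = 1.118 × 10⁻⁵ × 5.9 × (2720)² = 1.118 × 10⁻⁵ × 5.9 × 7,398,400 ≈ 488 × g
Target RCF = 3 × 488 ≈ 1,464 × g
Your rotor: r = 17.8 / 2 = 8.9 cm
1,464 = 1.118 × 10⁻⁵ × 8.9 × N²
N² = 1,464 / (9.9502 × 10⁻⁵) = 14,713,272
N ≈ √14,713,272 ≈ 3,835.8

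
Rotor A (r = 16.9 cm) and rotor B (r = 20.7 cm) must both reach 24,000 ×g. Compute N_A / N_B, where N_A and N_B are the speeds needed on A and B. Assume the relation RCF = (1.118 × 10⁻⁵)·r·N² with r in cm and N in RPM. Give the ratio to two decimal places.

At fixed RCF, N ∝ 1/√r, so N_A/N_B = √(r_B/r_A) = √(20.7/16.9) = √1.224852 = 1.1067.

1.11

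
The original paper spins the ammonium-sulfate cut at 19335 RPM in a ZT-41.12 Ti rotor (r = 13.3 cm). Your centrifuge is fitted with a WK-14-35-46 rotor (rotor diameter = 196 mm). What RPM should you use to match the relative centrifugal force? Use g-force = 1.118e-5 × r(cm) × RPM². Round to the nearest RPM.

RCF = 1.118 × 10⁻⁵ × r × N²
RCF_original = 1.118 × 10⁻⁵ × 13.3 × (19335)² = 1.118 × 10⁻⁵ × 13.3 × 373,842,225 ≈ 55,588.1 × g
Your rotor: r = 196 mm / 2 = 98 mm = 9.8 cm
55,588.1 = 1.118 × 10⁻⁵ × 9.8 × N²
N² = 55,588.1 / (10.9564 × 10⁻⁵) = 507,357,344
N ≈ √507,357,344 ≈ 22,524.6

≈ 22525 RPM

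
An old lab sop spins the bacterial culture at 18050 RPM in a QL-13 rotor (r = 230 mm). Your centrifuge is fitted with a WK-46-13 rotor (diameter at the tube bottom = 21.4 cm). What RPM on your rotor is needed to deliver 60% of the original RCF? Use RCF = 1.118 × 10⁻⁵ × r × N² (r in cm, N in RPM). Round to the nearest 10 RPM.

≈ 20500 RPM

Original rotor: r = 230 mm = 23.0 cm
RCF = 1.118 × 10⁻⁵ × r × N²
RCF_original = 1.118 × 10⁻⁵ × 23 × (18050)² = 1.118 × 10⁻⁵ × 23 × 325,802,500 ≈ 83,776.9 × g
Target RCF = 0.6 × 83,776.9 ≈ 50,266.1 × g
Your rotor: r = 21.4 / 2 = 10.7 cm
50,266.1 = 1.118 × 10⁻⁵ × 10.7 × N²
N² = 50,266.1 / (11.9626 × 10⁻⁵) = 420,193,771
N ≈ √420,193,771 ≈ 20,498.6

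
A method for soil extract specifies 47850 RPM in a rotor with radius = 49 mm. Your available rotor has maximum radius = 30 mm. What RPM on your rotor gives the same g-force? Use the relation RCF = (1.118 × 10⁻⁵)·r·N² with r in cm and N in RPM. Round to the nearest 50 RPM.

Original rotor: r = 49 mm = 4.9 cm
RCF_original = 1.118 × 10⁻⁵ × 4.9 × (47850)² = 1.118 × 10⁻⁵ × 4.9 × 2,289,622,500 ≈ 125,430.1 × g
Your rotor: r = 30 mm = 3.0 cm
125,430.1 = 1.118 × 10⁻⁵ × 3 × N²
N² = 125,430.1 / (3.354 × 10⁻⁵) = 3,739,716,756
N ≈ √3,739,716,756 ≈ 61,153.2

≈ 61150 RPM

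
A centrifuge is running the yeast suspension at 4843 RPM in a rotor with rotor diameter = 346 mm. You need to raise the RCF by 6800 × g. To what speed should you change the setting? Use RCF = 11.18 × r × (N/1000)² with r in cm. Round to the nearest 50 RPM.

r = 346 mm / 2 = 173 mm = 17.3 cm
Current RCF = 11.18 × 17.3 × (4.843)² = 11.18 × 17.3 × 23.454649 ≈ 4,536.5 × g
Target RCF = 4,536.5 + 6,800 = 11,336.5 × g
(N/1000)² = 11,336.5 / 193.414 = 58.61261
N = 1000 × √58.61261 ≈ 7,655.9

≈ 7650 RPM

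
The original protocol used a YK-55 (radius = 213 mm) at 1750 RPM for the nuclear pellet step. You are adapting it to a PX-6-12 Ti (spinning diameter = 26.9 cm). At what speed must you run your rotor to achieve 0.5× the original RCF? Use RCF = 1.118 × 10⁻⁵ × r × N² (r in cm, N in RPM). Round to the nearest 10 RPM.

Original rotor: r = 213 mm = 21.3 cm
RCF_original = 1.118 × 10⁻⁵ × 21.3 × (1750)² = 1.118 × 10⁻⁵ × 21.3 × 3,062,500 ≈ 729.3 × g
Target RCF = 0.5 × 729.3 ≈ 364.6 × g
Your rotor: r = 26.9 / 2 = 13.45 cm
364.6 = 1.118 × 10⁻⁵ × 13.45 × N²
N² = 364.6 / (15.0371 × 10⁻⁵) = 2,424,670
N ≈ √2,424,670 ≈ 1,557.1

1560 RPM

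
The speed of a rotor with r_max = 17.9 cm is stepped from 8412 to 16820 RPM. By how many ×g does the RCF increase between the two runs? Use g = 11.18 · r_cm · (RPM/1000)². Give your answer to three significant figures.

≈ 42500 ×g

RCF₁ = 11.18 × 17.9 × (8.412)² = 11.18 × 17.9 × 70.761744 ≈ 14,161 × g
RCF₂ = 11.18 × 17.9 × (16.82)² = 11.18 × 17.9 × 282.9124 ≈ 56,617 × g
Increase = 56,617 − 14,161 = 42,456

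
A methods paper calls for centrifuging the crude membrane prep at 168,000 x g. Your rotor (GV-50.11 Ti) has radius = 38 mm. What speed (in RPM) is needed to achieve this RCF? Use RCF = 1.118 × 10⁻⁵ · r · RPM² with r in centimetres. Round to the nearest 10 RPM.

N ≈ 62880 RPM

r = 38 mm = 3.8 cm
168,000 = 1.118 × 10⁻⁵ × 3.8 × N²
N² = 168,000 / (4.2484 × 10⁻⁵) = 3,954,429,903
N ≈ √3,954,429,903 ≈ 62,884.3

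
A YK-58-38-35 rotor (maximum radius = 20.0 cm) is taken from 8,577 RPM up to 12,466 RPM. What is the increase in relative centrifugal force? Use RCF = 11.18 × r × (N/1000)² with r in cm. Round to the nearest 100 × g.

≈ 18300 g

RCF₁ = 11.18 × 20 × (8.577)² = 11.18 × 20 × 73.564929 ≈ 16,449.1 × g
RCF₂ = 11.18 × 20 × (12.466)² = 11.18 × 20 × 155.401156 ≈ 34,747.7 × g
Increase = 34,747.7 − 16,449.1 = 18,298.6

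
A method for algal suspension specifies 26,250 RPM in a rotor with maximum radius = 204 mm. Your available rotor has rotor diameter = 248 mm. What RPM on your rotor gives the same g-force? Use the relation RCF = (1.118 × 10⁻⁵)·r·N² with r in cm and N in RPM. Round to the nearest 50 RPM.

Original rotor: r = 204 mm = 20.4 cm
RCF_original = 1.118 × 10⁻⁵ × 20.4 × (26250)² = 1.118 × 10⁻⁵ × 20.4 × 689,062,500 ≈ 157,155.9 × g
Your rotor: r = 248 mm / 2 = 124 mm = 12.4 cm
157,155.9 = 1.118 × 10⁻⁵ × 12.4 × N²
N² = 157,155.9 / (13.8632 × 10⁻⁵) = 1,133,619,222
N ≈ √1,133,619,222 ≈ 33,669.3

33650 RPM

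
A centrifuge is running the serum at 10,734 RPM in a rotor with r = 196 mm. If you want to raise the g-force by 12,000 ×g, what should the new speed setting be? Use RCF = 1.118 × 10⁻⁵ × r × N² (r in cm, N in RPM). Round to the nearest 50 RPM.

≈ 13050 RPM

r = 196 mm = 19.6 cm
Current RCF = 1.118 × 10⁻⁵ × 19.6 × (10734)² = 1.118 × 10⁻⁵ × 19.6 × 115,218,756 ≈ 25,247.7 × g
Target RCF = 25,247.7 + 12,000 = 37,247.7 × g
N² = 37,247.7 / (21.9128 × 10⁻⁵) = 169,981,472
N ≈ √169,981,472 ≈ 13,037.7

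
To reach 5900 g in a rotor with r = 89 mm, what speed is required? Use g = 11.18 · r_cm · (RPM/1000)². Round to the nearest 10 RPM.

N ≈ 7700 RPM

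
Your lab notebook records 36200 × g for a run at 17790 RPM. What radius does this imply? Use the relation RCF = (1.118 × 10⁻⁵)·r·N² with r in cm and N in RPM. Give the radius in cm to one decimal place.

36200 = 1.118 × 10⁻⁵ × r × (17790)²
r = 36200 / (1.118 × 10⁻⁵ × 316,484,100) = 36200 / 3538.292 ≈ 10.231 cm

r ≈ 10.2 cm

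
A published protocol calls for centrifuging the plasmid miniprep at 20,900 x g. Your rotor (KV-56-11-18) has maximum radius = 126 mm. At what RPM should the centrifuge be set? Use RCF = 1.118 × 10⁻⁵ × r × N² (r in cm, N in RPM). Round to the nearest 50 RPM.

N ≈ 12200 RPM

r = 126 mm = 12.6 cm
RCF = 1.118 × 10⁻⁵ × r × N²
20,900 = 1.118 × 10⁻⁵ × 12.6 × N²
N² = 20,900 / (14.0868 × 10⁻⁵) = 148,365,846
N ≈ √148,365,846 ≈ 12,180.6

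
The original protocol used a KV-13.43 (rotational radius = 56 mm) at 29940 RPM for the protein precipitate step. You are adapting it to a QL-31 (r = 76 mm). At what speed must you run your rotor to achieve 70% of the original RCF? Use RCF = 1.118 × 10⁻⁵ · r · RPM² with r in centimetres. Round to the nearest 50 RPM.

≈ 21500 RPM

Original rotor: r = 56 mm = 5.6 cm
RCF = 1.118 × 10⁻⁵ × r × N²
RCF_original = 1.118 × 10⁻⁵ × 5.6 × (29940)² = 1.118 × 10⁻⁵ × 5.6 × 896,403,600 ≈ 56,122 × g
Target RCF = 0.7 × 56,122 ≈ 39,285.4 × g
Your rotor: r = 76 mm = 7.6 cm
39,285.4 = 1.118 × 10⁻⁵ × 7.6 × N²
N² = 39,285.4 / (8.4968 × 10⁻⁵) = 462,355,240
N ≈ √462,355,240 ≈ 21,502.4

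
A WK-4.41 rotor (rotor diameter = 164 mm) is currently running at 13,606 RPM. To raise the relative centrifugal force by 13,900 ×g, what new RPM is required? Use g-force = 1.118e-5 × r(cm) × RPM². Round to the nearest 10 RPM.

N₂ ≈ 18350 RPM

r = 164 mm / 2 = 82 mm = 8.2 cm
Current RCF = 1.118 × 10⁻⁵ × 8.2 × (13606)² = 1.118 × 10⁻⁵ × 8.2 × 185,123,236 ≈ 16,971.4 × g
Target RCF = 16,971.4 + 13,900 = 30,871.4 × g
N² = 30,871.4 / (9.1676 × 10⁻⁵) = 336,744,622
N ≈ √336,744,622 ≈ 18,350.6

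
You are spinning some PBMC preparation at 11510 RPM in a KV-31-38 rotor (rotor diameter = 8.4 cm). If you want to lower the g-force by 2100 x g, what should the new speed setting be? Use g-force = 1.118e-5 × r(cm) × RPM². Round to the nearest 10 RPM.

N₂ ≈ 9370 RPM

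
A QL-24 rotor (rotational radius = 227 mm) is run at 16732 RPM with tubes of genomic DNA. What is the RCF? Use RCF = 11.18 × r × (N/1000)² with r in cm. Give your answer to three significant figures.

r = 227 mm = 22.7 cm
RCF = 11.18 × 22.7 × (16.732)² = 11.18 × 22.7 × 279.959824 ≈ 71,049.9 × g

RCF ≈ 71000 × g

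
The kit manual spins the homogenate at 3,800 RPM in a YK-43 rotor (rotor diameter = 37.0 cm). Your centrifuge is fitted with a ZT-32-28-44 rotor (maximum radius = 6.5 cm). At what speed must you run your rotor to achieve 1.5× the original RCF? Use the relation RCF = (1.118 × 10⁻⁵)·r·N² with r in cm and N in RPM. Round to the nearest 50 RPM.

7850 RPM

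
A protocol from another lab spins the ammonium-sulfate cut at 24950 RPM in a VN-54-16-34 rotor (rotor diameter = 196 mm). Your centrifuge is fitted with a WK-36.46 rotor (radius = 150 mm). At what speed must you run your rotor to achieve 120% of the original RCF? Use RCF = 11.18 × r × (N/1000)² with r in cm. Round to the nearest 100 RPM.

≈ 22100 RPM

Original rotor: r = 196 mm / 2 = 98 mm = 9.8 cm
RCF_original = 11.18 × 9.8 × (24.95)² = 11.18 × 9.8 × 622.5025 ≈ 68,203.9 × g
Target RCF = 1.2 × 68,203.9 ≈ 81,844.7 × g
Your rotor: r = 150 mm = 15.0 cm
81,844.7 = 11.18 × 15 × (N/1000)²
(N/1000)² = 81,844.7 / 167.7 = 488.0423
N = 1000 × √488.0423 ≈ 22,091.7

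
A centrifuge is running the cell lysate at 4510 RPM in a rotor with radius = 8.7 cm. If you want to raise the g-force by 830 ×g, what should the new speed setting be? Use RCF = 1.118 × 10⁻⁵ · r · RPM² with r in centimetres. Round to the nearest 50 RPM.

5350 RPM

Current RCF = 1.118 × 10⁻⁵ × 8.7 × (4510)² = 1.118 × 10⁻⁵ × 8.7 × 20,340,100 ≈ 1,978.4 × g
Target RCF = 1,978.4 + 830 = 2,808.4 × g
N² = 2,808.4 / (9.7266 × 10⁻⁵) = 28,873,399
N ≈ √28,873,399 ≈ 5,373.4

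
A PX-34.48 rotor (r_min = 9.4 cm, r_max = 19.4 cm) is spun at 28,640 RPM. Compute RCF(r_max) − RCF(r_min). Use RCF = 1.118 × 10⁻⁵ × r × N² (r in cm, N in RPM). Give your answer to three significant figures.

ΔRCF = 1.118 × 10⁻⁵ × (r_max − r_min) × N² = 1.118 × 10⁻⁵ × 10.0 × 820,249,600 ≈ 91,703.9

91700 x g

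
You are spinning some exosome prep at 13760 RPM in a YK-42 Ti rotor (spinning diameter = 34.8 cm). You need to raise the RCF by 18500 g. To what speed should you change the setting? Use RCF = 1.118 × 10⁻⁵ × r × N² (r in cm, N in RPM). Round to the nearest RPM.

r = 34.8 / 2 = 17.4 cm
Current RCF = 1.118 × 10⁻⁵ × 17.4 × (13760)² = 1.118 × 10⁻⁵ × 17.4 × 189,337,600 ≈ 36,832.2 × g
Target RCF = 36,832.2 + 18,500 = 55,332.2 × g
N² = 55,332.2 / (19.4532 × 10⁻⁵) = 284,437,522
N ≈ √284,437,522 ≈ 16,865.3

16865 RPM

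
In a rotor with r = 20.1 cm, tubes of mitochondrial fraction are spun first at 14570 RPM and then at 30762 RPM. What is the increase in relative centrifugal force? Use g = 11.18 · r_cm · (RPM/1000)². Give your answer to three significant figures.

≈ 165000 ×g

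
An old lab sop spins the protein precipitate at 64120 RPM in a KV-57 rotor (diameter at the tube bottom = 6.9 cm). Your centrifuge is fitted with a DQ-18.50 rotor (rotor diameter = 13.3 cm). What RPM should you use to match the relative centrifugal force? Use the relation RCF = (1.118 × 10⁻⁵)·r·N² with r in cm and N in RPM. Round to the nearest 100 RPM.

Original rotor: r = 6.9 / 2 = 3.45 cm
RCF_original = 1.118 × 10⁻⁵ × 3.45 × (64120)² = 1.118 × 10⁻⁵ × 3.45 × 4,111,374,400 ≈ 158,579.8 × g
Your rotor: r = 13.3 / 2 = 6.65 cm
158,579.8 = 1.118 × 10⁻⁵ × 6.65 × N²
N² = 158,579.8 / (7.4347 × 10⁻⁵) = 2,132,968,378
N ≈ √2,132,968,378 ≈ 46,184.1

46200 RPM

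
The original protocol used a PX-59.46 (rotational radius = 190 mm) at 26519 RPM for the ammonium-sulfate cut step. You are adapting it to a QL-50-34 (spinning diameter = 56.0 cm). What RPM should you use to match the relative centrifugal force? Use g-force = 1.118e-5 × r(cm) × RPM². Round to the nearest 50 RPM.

21850 RPM

Original rotor: r = 190 mm = 19.0 cm
RCF_original = 1.118 × 10⁻⁵ × 19 × (26519)² = 1.118 × 10⁻⁵ × 19 × 703,257,361 ≈ 149,385.9 × g
Your rotor: r = 56.0 / 2 = 28 cm
149,385.9 = 1.118 × 10⁻⁵ × 28 × N²
N² = 149,385.9 / (31.304 × 10⁻⁵) = 477,210,261
N ≈ √477,210,261 ≈ 21,845.1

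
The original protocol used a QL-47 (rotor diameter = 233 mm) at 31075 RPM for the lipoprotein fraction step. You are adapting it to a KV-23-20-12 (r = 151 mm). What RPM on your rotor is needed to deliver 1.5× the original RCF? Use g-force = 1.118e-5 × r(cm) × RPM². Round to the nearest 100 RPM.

Original rotor: r = 233 mm / 2 = 116.5 mm = 11.65 cm
RCF_original = 1.118 × 10⁻⁵ × 11.65 × (31075)² = 1.118 × 10⁻⁵ × 11.65 × 965,655,625 ≈ 125,773.7 × g
Target RCF = 1.5 × 125,773.7 ≈ 188,660.5 × g
Your rotor: r = 151 mm = 15.1 cm
188,660.5 = 1.118 × 10⁻⁵ × 15.1 × N²
N² = 188,660.5 / (16.8818 × 10⁻⁵) = 1,117,537,822
N ≈ √1,117,537,822 ≈ 33,429.6

33400 RPM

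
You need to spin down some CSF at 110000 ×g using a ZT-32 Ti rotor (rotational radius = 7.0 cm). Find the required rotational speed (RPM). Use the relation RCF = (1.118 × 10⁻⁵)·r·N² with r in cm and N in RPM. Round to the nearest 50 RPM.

37500 RPM

RCF = 1.118 × 10⁻⁵ × r × N²
110,000 = 1.118 × 10⁻⁵ × 7 × N²
N² = 110,000 / (7.826 × 10⁻⁵) = 1,405,571,173
N ≈ √1,405,571,173 ≈ 37,490.9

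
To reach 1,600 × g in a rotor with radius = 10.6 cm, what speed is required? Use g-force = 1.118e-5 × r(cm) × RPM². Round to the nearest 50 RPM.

3650 RPM

RCF = 1.118 × 10⁻⁵ × r × N²
1,600 = 1.118 × 10⁻⁵ × 10.6 × N²
N² = 1,600 / (11.8508 × 10⁻⁵) = 13,501,198
N ≈ √13,501,198 ≈ 3,674.4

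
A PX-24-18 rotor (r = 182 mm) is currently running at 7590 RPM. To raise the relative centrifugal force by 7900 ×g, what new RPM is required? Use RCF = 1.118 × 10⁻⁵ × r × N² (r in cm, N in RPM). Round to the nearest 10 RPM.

r = 182 mm = 18.2 cm
Current RCF = 1.118 × 10⁻⁵ × 18.2 × (7590)² = 1.118 × 10⁻⁵ × 18.2 × 57,608,100 ≈ 11,721.9 × g
Target RCF = 11,721.9 + 7,900 = 19,621.9 × g
N² = 19,621.9 / (20.3476 × 10⁻⁵) = 96,433,486
N ≈ √96,433,486 ≈ 9,820.1

9820 RPM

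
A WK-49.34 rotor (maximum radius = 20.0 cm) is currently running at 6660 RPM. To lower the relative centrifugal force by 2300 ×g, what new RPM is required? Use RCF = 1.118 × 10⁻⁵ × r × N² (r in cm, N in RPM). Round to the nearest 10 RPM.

N₂ ≈ 5840 RPM

Current RCF = 1.118 × 10⁻⁵ × 20 × (6660)² = 1.118 × 10⁻⁵ × 20 × 44,355,600 ≈ 9,917.9 × g
Target RCF = 9,917.9 − 2,300 = 7,617.9 × g
N² = 7,617.9 / (22.36 × 10⁻⁵) = 34,069,320
N ≈ √34,069,320 ≈ 5,836.9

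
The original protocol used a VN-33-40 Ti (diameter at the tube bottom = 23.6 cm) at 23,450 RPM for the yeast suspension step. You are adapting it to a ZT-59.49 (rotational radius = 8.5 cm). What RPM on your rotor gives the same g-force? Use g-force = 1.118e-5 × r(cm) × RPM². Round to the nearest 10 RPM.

≈ 27630 RPM

Original rotor: r = 23.6 / 2 = 11.8 cm
RCF_original = 1.118 × 10⁻⁵ × 11.8 × (23450)² = 1.118 × 10⁻⁵ × 11.8 × 549,902,500 ≈ 72,545.3 × g
72,545.3 = 1.118 × 10⁻⁵ × 8.5 × N²
N² = 72,545.3 / (9.503 × 10⁻⁵) = 763,393,665
N ≈ √763,393,665 ≈ 27,629.6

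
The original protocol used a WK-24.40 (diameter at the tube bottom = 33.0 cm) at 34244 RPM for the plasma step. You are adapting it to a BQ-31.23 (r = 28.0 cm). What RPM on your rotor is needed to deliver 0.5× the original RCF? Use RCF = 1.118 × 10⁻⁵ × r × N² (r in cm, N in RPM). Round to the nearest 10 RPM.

18590 RPM

Original rotor: r = 33.0 / 2 = 16.5 cm
RCF = 1.118 × 10⁻⁵ × r × N²
RCF_original = 1.118 × 10⁻⁵ × 16.5 × (34244)² = 1.118 × 10⁻⁵ × 16.5 × 1,172,651,536 ≈ 216,319 × g
Target RCF = 0.5 × 216,319 ≈ 108,159.5 × g
108,159.5 = 1.118 × 10⁻⁵ × 28 × N²
N² = 108,159.5 / (31.304 × 10⁻⁵) = 345,513,353
N ≈ √345,513,353 ≈ 18,588.0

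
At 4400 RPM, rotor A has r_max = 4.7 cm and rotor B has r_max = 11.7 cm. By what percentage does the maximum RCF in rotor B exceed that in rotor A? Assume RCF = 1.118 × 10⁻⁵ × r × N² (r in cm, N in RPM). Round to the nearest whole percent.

At equal RPM, RCF scales linearly with r: ratio = 11.7 / 4.7 = 2.4894.
So rotor B delivers 148.9% more g-force.

149%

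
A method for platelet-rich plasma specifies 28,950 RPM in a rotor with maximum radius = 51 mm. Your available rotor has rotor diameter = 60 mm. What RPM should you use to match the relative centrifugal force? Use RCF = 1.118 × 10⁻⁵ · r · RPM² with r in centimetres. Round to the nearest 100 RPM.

≈ 37700 RPM

Original rotor: r = 51 mm = 5.1 cm
RCF_original = 1.118 × 10⁻⁵ × 5.1 × (28950)² = 1.118 × 10⁻⁵ × 5.1 × 838,102,500 ≈ 47,786.9 × g
Your rotor: r = 60 mm / 2 = 30 mm = 3 cm
47,786.9 = 1.118 × 10⁻⁵ × 3 × N²
N² = 47,786.9 / (3.354 × 10⁻⁵) = 1,424,773,405
N ≈ √1,424,773,405 ≈ 37,746.2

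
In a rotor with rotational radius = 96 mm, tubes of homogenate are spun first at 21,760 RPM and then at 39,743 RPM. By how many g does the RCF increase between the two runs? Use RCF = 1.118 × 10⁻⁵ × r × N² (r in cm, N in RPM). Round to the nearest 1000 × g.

r = 96 mm = 9.6 cm
RCF₁ = 1.118 × 10⁻⁵ × 9.6 × (21760)² = 1.118 × 10⁻⁵ × 9.6 × 473,497,600 ≈ 50,819.6 × g
RCF₂ = 1.118 × 10⁻⁵ × 9.6 × (39743)² = 1.118 × 10⁻⁵ × 9.6 × 1,579,506,049 ≈ 169,525.2 × g
Increase = 169,525.2 − 50,819.6 = 118,705.6

119000 g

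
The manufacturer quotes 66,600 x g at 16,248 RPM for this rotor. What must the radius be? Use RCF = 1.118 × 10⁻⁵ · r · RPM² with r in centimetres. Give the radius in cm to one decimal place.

22.6 cm

RCF = 1.118 × 10⁻⁵ × r × N²
66600 = 1.118 × 10⁻⁵ × r × (16248)²
r = 66600 / (1.118 × 10⁻⁵ × 263,997,504) = 66600 / 2951.492 ≈ 22.565 cm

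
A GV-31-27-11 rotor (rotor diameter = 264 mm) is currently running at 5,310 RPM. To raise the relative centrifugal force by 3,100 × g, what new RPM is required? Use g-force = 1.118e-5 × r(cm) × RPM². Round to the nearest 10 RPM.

r = 264 mm / 2 = 132 mm = 13.2 cm
Current RCF = 1.118 × 10⁻⁵ × 13.2 × (5310)² = 1.118 × 10⁻⁵ × 13.2 × 28,196,100 ≈ 4,161.1 × g
Target RCF = 4,161.1 + 3,100 = 7,261.1 × g
N² = 7,261.1 / (14.7576 × 10⁻⁵) = 49,202,445
N ≈ √49,202,445 ≈ 7,014.4

≈ 7010 RPM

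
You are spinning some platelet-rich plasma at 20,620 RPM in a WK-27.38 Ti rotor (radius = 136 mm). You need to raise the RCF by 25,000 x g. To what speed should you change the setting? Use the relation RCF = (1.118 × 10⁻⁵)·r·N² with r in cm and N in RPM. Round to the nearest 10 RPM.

r = 136 mm = 13.6 cm
Current RCF = 1.118 × 10⁻⁵ × 13.6 × (20620)² = 1.118 × 10⁻⁵ × 13.6 × 425,184,400 ≈ 64,648.4 × g
Target RCF = 64,648.4 + 25,000 = 89,648.4 × g
N² = 89,648.4 / (15.2048 × 10⁻⁵) = 589,605,914
N ≈ √589,605,914 ≈ 24,281.8

N₂ ≈ 24280 RPM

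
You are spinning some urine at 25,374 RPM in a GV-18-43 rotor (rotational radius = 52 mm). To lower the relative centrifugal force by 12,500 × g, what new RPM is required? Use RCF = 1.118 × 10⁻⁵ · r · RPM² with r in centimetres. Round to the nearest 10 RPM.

r = 52 mm = 5.2 cm
Current RCF = 1.118 × 10⁻⁵ × 5.2 × (25374)² = 1.118 × 10⁻⁵ × 5.2 × 643,839,876 ≈ 37,430.3 × g
Target RCF = 37,430.3 − 12,500 = 24,930.3 × g
N² = 24,930.3 / (5.8136 × 10⁻⁵) = 428,827,233
N ≈ √428,827,233 ≈ 20,708.1

N₂ ≈ 20710 RPM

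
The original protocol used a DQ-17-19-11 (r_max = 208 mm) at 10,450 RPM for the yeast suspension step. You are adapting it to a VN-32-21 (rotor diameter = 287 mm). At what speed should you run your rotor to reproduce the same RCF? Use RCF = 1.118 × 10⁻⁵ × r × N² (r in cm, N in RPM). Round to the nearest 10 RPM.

12580 RPM

Original rotor: r = 208 mm = 20.8 cm
RCF_original = 1.118 × 10⁻⁵ × 20.8 × (10450)² = 1.118 × 10⁻⁵ × 20.8 × 109,202,500 ≈ 25,394.4 × g
Your rotor: r = 287 mm / 2 = 143.5 mm = 14.35 cm
25,394.4 = 1.118 × 10⁻⁵ × 14.35 × N²
N² = 25,394.4 / (16.0433 × 10⁻⁵) = 158,286,637
N ≈ √158,286,637 ≈ 12,581.2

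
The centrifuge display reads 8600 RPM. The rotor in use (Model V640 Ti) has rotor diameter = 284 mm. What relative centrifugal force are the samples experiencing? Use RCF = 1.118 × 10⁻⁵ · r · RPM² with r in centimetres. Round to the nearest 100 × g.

≈ 11700 × g

r = 284 mm / 2 = 142 mm = 14.2 cm
RCF = 1.118 × 10⁻⁵ × r × N²
RCF = 1.118 × 10⁻⁵ × 14.2 × (8600)² = 1.118 × 10⁻⁵ × 14.2 × 73,960,000 ≈ 11,741.6 × g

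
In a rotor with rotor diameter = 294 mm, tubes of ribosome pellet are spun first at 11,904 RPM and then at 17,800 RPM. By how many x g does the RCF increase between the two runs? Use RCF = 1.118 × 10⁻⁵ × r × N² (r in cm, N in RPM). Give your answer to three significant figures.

28800 x g

r = 294 mm / 2 = 147 mm = 14.7 cm
RCF₁ = 1.118 × 10⁻⁵ × 14.7 × (11904)² = 1.118 × 10⁻⁵ × 14.7 × 141,705,216 ≈ 23,288.7 × g
RCF₂ = 1.118 × 10⁻⁵ × 14.7 × (17800)² = 1.118 × 10⁻⁵ × 14.7 × 316,840,000 ≈ 52,071.4 × g
Increase = 52,071.4 − 23,288.7 = 28,782.7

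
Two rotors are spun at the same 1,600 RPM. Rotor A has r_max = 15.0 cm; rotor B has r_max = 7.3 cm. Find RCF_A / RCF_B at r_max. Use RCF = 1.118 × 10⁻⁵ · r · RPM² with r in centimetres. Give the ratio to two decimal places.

At fixed N, RCF ∝ r, so RCF_A/RCF_B = r_A/r_B = 15.0 / 7.3 = 2.0548.

2.05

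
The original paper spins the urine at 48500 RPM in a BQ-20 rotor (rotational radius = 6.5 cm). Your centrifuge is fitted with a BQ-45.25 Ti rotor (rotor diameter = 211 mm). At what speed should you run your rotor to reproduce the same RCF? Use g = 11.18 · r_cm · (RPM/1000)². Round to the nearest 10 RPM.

≈ 38070 RPM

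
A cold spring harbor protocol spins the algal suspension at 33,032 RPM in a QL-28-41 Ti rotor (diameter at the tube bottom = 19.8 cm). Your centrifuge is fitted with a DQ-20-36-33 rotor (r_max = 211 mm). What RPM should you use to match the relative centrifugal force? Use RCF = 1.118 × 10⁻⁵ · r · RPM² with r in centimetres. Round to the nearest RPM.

22626 RPM

Original rotor: r = 19.8 / 2 = 9.9 cm
RCF = 1.118 × 10⁻⁵ × r × N²
RCF_original = 1.118 × 10⁻⁵ × 9.9 × (33032)² = 1.118 × 10⁻⁵ × 9.9 × 1,091,113,024 ≈ 120,766.6 × g
Your rotor: r = 211 mm = 21.1 cm
120,766.6 = 1.118 × 10⁻⁵ × 21.1 × N²
N² = 120,766.6 / (23.5898 × 10⁻⁵) = 511,944,145
N ≈ √511,944,145 ≈ 22,626.2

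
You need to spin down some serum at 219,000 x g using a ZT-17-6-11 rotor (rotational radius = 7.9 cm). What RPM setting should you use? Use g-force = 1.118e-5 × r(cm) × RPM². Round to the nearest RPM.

219,000 = 1.118 × 10⁻⁵ × 7.9 × N²
N² = 219,000 / (8.8322 × 10⁻⁵) = 2,479,563,416
N ≈ √2,479,563,416 ≈ 49,795.2

49795 RPM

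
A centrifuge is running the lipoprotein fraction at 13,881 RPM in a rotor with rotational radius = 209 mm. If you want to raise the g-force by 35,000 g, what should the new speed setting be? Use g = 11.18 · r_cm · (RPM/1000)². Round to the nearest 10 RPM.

r = 209 mm = 20.9 cm
Current RCF = 11.18 × 20.9 × (13.881)² = 11.18 × 20.9 × 192.682161 ≈ 45,022.5 × g
Target RCF = 45,022.5 + 35,000 = 80,022.5 × g
(N/1000)² = 80,022.5 / 233.662 = 342.4712
N = 1000 × √342.4712 ≈ 18,506.0

N₂ ≈ 18510 RPM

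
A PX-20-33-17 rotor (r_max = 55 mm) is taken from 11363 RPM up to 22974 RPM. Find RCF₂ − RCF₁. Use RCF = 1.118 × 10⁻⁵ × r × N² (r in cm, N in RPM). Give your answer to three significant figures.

r = 55 mm = 5.5 cm
RCF₁ = 1.118 × 10⁻⁵ × 5.5 × (11363)² = 1.118 × 10⁻⁵ × 5.5 × 129,117,769 ≈ 7,939.5 × g
RCF₂ = 1.118 × 10⁻⁵ × 5.5 × (22974)² = 1.118 × 10⁻⁵ × 5.5 × 527,804,676 ≈ 32,454.7 × g
Increase = 32,454.7 − 7,939.5 = 24,515.2

≈ 24500 g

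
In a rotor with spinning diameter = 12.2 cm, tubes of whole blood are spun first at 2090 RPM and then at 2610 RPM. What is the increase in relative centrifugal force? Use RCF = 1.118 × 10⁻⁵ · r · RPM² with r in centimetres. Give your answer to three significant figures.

≈ 167 ×g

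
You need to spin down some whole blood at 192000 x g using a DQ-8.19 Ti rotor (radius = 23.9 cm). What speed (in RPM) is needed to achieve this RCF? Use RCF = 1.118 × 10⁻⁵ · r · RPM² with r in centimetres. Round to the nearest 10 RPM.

≈ 26810 RPM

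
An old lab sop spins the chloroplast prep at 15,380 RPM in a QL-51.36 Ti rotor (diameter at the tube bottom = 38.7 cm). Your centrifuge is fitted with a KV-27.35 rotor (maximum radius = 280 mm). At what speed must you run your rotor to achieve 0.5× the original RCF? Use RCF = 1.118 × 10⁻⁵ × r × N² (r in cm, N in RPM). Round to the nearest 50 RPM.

≈ 9050 RPM

Original rotor: r = 38.7 / 2 = 19.35 cm
RCF_original = 1.118 × 10⁻⁵ × 19.35 × (15380)² = 1.118 × 10⁻⁵ × 19.35 × 236,544,400 ≈ 51,172.4 × g
Target RCF = 0.5 × 51,172.4 ≈ 25,586.2 × g
Your rotor: r = 280 mm = 28.0 cm
25,586.2 = 1.118 × 10⁻⁵ × 28 × N²
N² = 25,586.2 / (31.304 × 10⁻⁵) = 81,734,603
N ≈ √81,734,603 ≈ 9,040.7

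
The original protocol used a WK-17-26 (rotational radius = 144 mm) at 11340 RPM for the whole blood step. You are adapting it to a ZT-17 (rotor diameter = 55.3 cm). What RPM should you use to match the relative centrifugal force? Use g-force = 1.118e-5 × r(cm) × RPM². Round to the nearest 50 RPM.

Original rotor: r = 144 mm = 14.4 cm
RCF_original = 1.118 × 10⁻⁵ × 14.4 × (11340)² = 1.118 × 10⁻⁵ × 14.4 × 128,595,600 ≈ 20,702.9 × g
Your rotor: r = 55.3 / 2 = 27.65 cm
20,702.9 = 1.118 × 10⁻⁵ × 27.65 × N²
N² = 20,702.9 / (30.9127 × 10⁻⁵) = 66,972,151
N ≈ √66,972,151 ≈ 8,183.7

≈ 8200 RPM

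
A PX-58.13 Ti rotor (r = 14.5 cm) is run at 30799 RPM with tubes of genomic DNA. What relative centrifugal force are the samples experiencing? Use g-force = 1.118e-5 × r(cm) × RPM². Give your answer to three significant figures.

RCF = 1.118 × 10⁻⁵ × 14.5 × (30799)² = 1.118 × 10⁻⁵ × 14.5 × 948,578,401 ≈ 153,774 × g

RCF ≈ 154000 × g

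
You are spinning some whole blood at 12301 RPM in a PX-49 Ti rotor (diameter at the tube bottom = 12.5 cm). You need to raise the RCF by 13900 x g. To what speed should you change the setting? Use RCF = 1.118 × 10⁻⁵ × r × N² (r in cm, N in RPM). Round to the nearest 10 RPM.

r = 12.5 / 2 = 6.25 cm
Current RCF = 1.118 × 10⁻⁵ × 6.25 × (12301)² = 1.118 × 10⁻⁵ × 6.25 × 151,314,601 ≈ 10,573.1 × g
Target RCF = 10,573.1 + 13,900 = 24,473.1 × g
N² = 24,473.1 / (6.9875 × 10⁻⁵) = 350,241,145
N ≈ √350,241,145 ≈ 18,714.7

N₂ ≈ 18710 RPM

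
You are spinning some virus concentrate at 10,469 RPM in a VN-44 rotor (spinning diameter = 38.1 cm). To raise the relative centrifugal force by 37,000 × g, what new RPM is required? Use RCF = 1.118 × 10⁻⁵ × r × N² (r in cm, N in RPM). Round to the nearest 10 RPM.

N₂ ≈ 16830 RPM

r = 38.1 / 2 = 19.05 cm
Current RCF = 1.118 × 10⁻⁵ × 19.05 × (10469)² = 1.118 × 10⁻⁵ × 19.05 × 109,599,961 ≈ 23,342.5 × g
Target RCF = 23,342.5 + 37,000 = 60,342.5 × g
N² = 60,342.5 / (21.2979 × 10⁻⁵) = 283,326,056
N ≈ √283,326,056 ≈ 16,832.3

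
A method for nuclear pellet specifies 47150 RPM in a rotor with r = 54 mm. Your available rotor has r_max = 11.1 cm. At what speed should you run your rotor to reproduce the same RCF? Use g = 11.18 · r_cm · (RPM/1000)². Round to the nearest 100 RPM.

≈ 32900 RPM

Original rotor: r = 54 mm = 5.4 cm
RCF = 11.18 × r × (N/1000)²
RCF_original = 11.18 × 5.4 × (47.15)² = 11.18 × 5.4 × 2,223.1225 ≈ 134,214.4 × g
134,214.4 = 11.18 × 11.1 × (N/1000)²
(N/1000)² = 134,214.4 / 124.098 = 1081.519
N = 1000 × √1081.519 ≈ 32,886.5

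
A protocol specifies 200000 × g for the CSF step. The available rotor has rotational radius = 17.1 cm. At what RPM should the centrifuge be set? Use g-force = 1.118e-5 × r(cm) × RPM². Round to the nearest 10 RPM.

200,000 = 1.118 × 10⁻⁵ × 17.1 × N²
N² = 200,000 / (19.1178 × 10⁻⁵) = 1,046,145,477
N ≈ √1,046,145,477 ≈ 32,344.2

≈ 32340 RPM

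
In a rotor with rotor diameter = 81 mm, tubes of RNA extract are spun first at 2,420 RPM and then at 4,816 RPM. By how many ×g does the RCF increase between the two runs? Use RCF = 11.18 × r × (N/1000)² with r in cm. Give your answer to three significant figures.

≈ 785 ×g

r = 81 mm / 2 = 40.5 mm = 4.05 cm
RCF₁ = 11.18 × 4.05 × (2.42)² = 11.18 × 4.05 × 5.8564 ≈ 265.2 × g
RCF₂ = 11.18 × 4.05 × (4.816)² = 11.18 × 4.05 × 23.193856 ≈ 1,050.2 × g
Increase = 1,050.2 − 265.2 = 785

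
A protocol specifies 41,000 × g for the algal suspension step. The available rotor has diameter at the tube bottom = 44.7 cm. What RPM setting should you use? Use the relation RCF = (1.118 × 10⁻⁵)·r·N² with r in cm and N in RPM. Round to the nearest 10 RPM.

r = 44.7 / 2 = 22.35 cm
RCF = 1.118 × 10⁻⁵ × r × N²
41,000 = 1.118 × 10⁻⁵ × 22.35 × N²
N² = 41,000 / (24.9873 × 10⁻⁵) = 164,083,354
N ≈ √164,083,354 ≈ 12,809.5

12810 RPM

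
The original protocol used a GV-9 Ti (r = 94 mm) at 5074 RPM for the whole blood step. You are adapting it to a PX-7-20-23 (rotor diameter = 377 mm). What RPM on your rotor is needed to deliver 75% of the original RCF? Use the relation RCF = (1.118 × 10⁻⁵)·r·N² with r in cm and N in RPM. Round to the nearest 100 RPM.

3100 RPM

Original rotor: r = 94 mm = 9.4 cm
RCF_original = 1.118 × 10⁻⁵ × 9.4 × (5074)² = 1.118 × 10⁻⁵ × 9.4 × 25,745,476 ≈ 2,705.6 × g
Target RCF = 0.75 × 2,705.6 ≈ 2,029.2 × g
Your rotor: r = 377 mm / 2 = 188.5 mm = 18.85 cm
2,029.2 = 1.118 × 10⁻⁵ × 18.85 × N²
N² = 2,029.2 / (21.0743 × 10⁻⁵) = 9,628,790
N ≈ √9,628,790 ≈ 3,103.0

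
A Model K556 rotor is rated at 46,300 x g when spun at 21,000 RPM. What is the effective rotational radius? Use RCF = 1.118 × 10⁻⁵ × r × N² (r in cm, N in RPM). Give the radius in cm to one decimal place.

9.4 cm

RCF = 1.118 × 10⁻⁵ × r × N²
46300 = 1.118 × 10⁻⁵ × r × (21000)²
r = 46300 / (1.118 × 10⁻⁵ × 441,000,000) = 46300 / 4930.38 ≈ 9.391 cm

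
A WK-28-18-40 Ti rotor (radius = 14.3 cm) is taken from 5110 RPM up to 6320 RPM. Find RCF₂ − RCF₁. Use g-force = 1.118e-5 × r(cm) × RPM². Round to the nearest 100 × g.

RCF₁ = 1.118 × 10⁻⁵ × 14.3 × (5110)² = 1.118 × 10⁻⁵ × 14.3 × 26,112,100 ≈ 4,174.6 × g
RCF₂ = 1.118 × 10⁻⁵ × 14.3 × (6320)² = 1.118 × 10⁻⁵ × 14.3 × 39,942,400 ≈ 6,385.8 × g
Increase = 6,385.8 − 4,174.6 = 2,211.2

≈ 2200 ×g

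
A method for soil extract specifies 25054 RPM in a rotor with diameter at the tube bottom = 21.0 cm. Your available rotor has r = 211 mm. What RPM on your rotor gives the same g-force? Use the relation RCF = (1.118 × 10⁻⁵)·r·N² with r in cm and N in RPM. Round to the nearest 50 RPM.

Original rotor: r = 21.0 / 2 = 10.5 cm
RCF_original = 1.118 × 10⁻⁵ × 10.5 × (25054)² = 1.118 × 10⁻⁵ × 10.5 × 627,702,916 ≈ 73,686 × g
Your rotor: r = 211 mm = 21.1 cm
73,686 = 1.118 × 10⁻⁵ × 21.1 × N²
N² = 73,686 / (23.5898 × 10⁻⁵) = 312,363,818
N ≈ √312,363,818 ≈ 17,673.8

≈ 17650 RPM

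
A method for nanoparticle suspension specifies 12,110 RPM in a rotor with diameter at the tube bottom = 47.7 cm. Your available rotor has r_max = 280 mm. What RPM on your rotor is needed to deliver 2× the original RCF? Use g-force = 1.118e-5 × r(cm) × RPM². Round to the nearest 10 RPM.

Original rotor: r = 47.7 / 2 = 23.85 cm
RCF = 1.118 × 10⁻⁵ × r × N²
RCF_original = 1.118 × 10⁻⁵ × 23.85 × (12110)² = 1.118 × 10⁻⁵ × 23.85 × 146,652,100 ≈ 39,103.8 × g
Target RCF = 2 × 39,103.8 ≈ 78,207.6 × g
Your rotor: r = 280 mm = 28.0 cm
78,207.6 = 1.118 × 10⁻⁵ × 28 × N²
N² = 78,207.6 / (31.304 × 10⁻⁵) = 249,832,609
N ≈ √249,832,609 ≈ 15,806.1

15810 RPM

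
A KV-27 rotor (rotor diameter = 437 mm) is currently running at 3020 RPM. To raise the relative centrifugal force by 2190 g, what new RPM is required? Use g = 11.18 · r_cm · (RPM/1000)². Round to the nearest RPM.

N₂ ≈ 4253 RPM

r = 437 mm / 2 = 218.5 mm = 21.85 cm
Current RCF = 11.18 × 21.85 × (3.02)² = 11.18 × 21.85 × 9.1204 ≈ 2,228 × g
Target RCF = 2,228 + 2,190 = 4,418 × g
(N/1000)² = 4,418 / 244.283 = 18.08558
N = 1000 × √18.08558 ≈ 4,252.7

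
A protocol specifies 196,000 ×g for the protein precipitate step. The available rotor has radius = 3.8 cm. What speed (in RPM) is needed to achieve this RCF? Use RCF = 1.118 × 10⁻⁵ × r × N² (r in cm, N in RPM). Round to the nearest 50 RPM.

≈ 67900 RPM

196,000 = 1.118 × 10⁻⁵ × 3.8 × N²
N² = 196,000 / (4.2484 × 10⁻⁵) = 4,613,501,554
N ≈ √4,613,501,554 ≈ 67,922.8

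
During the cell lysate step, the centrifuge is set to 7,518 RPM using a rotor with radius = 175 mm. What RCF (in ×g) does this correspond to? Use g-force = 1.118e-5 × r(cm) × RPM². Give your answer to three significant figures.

11100 ×g

r = 175 mm = 17.5 cm
RCF = 1.118 × 10⁻⁵ × r × N²
RCF = 1.118 × 10⁻⁵ × 17.5 × (7518)² = 1.118 × 10⁻⁵ × 17.5 × 56,520,324 ≈ 11,058.2 × g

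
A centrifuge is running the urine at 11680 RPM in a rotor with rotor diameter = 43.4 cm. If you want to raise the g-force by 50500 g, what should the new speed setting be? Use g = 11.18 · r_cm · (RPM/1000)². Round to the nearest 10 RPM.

r = 43.4 / 2 = 21.7 cm
Current RCF = 11.18 × 21.7 × (11.68)² = 11.18 × 21.7 × 136.4224 ≈ 33,096.9 × g
Target RCF = 33,096.9 + 50,500 = 83,596.9 × g
(N/1000)² = 83,596.9 / 242.606 = 344.5789
N = 1000 × √344.5789 ≈ 18,562.8

N₂ ≈ 18560 RPM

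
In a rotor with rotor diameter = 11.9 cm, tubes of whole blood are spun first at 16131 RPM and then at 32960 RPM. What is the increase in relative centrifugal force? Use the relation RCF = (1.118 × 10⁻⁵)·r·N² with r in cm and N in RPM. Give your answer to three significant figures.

≈ 55000 g

r = 11.9 / 2 = 5.95 cm
RCF₁ = 1.118 × 10⁻⁵ × 5.95 × (16131)² = 1.118 × 10⁻⁵ × 5.95 × 260,209,161 ≈ 17,309.4 × g
RCF₂ = 1.118 × 10⁻⁵ × 5.95 × (32960)² = 1.118 × 10⁻⁵ × 5.95 × 1,086,361,600 ≈ 72,265.9 × g
Increase = 72,265.9 − 17,309.4 = 54,956.5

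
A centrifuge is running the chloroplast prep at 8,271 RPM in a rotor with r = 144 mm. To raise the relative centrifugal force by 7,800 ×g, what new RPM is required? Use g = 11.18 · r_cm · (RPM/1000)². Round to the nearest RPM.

r = 144 mm = 14.4 cm
Current RCF = 11.18 × 14.4 × (8.271)² = 11.18 × 14.4 × 68.409441 ≈ 11,013.4 × g
Target RCF = 11,013.4 + 7,800 = 18,813.4 × g
(N/1000)² = 18,813.4 / 160.992 = 116.8592
N = 1000 × √116.8592 ≈ 10,810.1

N₂ ≈ 10810 RPM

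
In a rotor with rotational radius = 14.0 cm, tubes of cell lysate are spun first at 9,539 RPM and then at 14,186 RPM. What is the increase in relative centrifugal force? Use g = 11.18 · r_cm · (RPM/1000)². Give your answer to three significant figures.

RCF₁ = 11.18 × 14 × (9.539)² = 11.18 × 14 × 90.992521 ≈ 14,242.1 × g
RCF₂ = 11.18 × 14 × (14.186)² = 11.18 × 14 × 201.242596 ≈ 31,498.5 × g
Increase = 31,498.5 − 14,242.1 = 17,256.4

17300 g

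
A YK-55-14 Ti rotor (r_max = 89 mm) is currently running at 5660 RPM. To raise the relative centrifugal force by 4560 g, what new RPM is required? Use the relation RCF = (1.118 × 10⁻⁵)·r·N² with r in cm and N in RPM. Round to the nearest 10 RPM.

≈ 8820 RPM

r = 89 mm = 8.9 cm
Current RCF = 1.118 × 10⁻⁵ × 8.9 × (5660)² = 1.118 × 10⁻⁵ × 8.9 × 32,035,600 ≈ 3,187.6 × g
Target RCF = 3,187.6 + 4,560 = 7,747.6 × g
N² = 7,747.6 / (9.9502 × 10⁻⁵) = 77,863,762
N ≈ √77,863,762 ≈ 8,824.0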